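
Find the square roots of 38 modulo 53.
The square roots of 38 mod 53 are 12 and 41. Verify: 12² = 144 ≡ 38 (mod 53)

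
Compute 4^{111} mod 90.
64

Using successive squaring:
Binary expansion of 111: 1101111
Powers of 4 mod 90 (each is the square of the previous):
  4^1 ≡ 4 (mod 90)
  4^2 ≡ 4² = 16 ≡ 16 (mod 90)
  4^4 ≡ 16² = 256 ≡ 76 (mod 90)
  4^8 ≡ 76² = 5776 ≡ 16 (mod 90)
  4^16 ≡ 16² = 256 ≡ 76 (mod 90)
  4^32 ≡ 76² = 5776 ≡ 16 (mod 90)
  4^64 ≡ 16² = 256 ≡ 76 (mod 90)
111 = 64 + 32 + 8 + 4 + 2 + 1, so 4^111 = 4^64 × 4^32 × 4^8 × 4^4 × 4^2 × 4^1 ≡ 76 × 16 × 16 × 76 × 16 × 4 (mod 90)
Multiplying step by step:
  76 × 16 = 1216 ≡ 46 (mod 90)
  46 × 16 = 736 ≡ 16 (mod 90)
  16 × 76 = 1216 ≡ 46 (mod 90)
  46 × 16 = 736 ≡ 16 (mod 90)
  16 × 4 = 64 ≡ 64 (mod 90)
Result: 4^111 ≡ 64 (mod 90)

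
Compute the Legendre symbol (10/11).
(10/11) = 10^{5} mod 11 = -1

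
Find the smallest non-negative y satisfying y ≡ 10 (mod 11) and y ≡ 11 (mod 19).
M = 11 × 19 = 209. M₁ = 19, y₁ ≡ 7 (mod 11). M₂ = 11, y₂ ≡ 7 (mod 19). y = 10×19×7 + 11×11×7 ≡ 87 (mod 209)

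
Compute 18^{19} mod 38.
18

Using successive squaring:
Binary expansion of 19: 10011
Powers of 18 mod 38 (each is the square of the previous):
  18^1 ≡ 18 (mod 38)
  18^2 ≡ 18² = 324 ≡ 20 (mod 38)
  18^4 ≡ 20² = 400 ≡ 20 (mod 38)
  18^8 ≡ 20² = 400 ≡ 20 (mod 38)
  18^16 ≡ 20² = 400 ≡ 20 (mod 38)
19 = 16 + 2 + 1, so 18^19 = 18^16 × 18^2 × 18^1 ≡ 20 × 20 × 18 (mod 38)
Multiplying step by step:
  20 × 20 = 400 ≡ 20 (mod 38)
  20 × 18 = 360 ≡ 18 (mod 38)
Result: 18^19 ≡ 18 (mod 38)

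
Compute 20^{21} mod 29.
1

Using successive squaring:
Binary expansion of 21: 10101
Powers of 20 mod 29 (each is the square of the previous):
  20^1 ≡ 20 (mod 29)
  20^2 ≡ 20² = 400 ≡ 23 (mod 29)
  20^4 ≡ 23² = 529 ≡ 7 (mod 29)
  20^8 ≡ 7² = 49 ≡ 20 (mod 29)
  20^16 ≡ 20² = 400 ≡ 23 (mod 29)
21 = 16 + 4 + 1, so 20^21 = 20^16 × 20^4 × 20^1 ≡ 23 × 7 × 20 (mod 29)
Multiplying step by step:
  23 × 7 = 161 ≡ 16 (mod 29)
  16 × 20 = 320 ≡ 1 (mod 29)
Result: 20^21 ≡ 1 (mod 29)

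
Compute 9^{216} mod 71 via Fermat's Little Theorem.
6

By Fermat's Little Theorem, a^(p-1) ≡ 1 (mod p) for prime p and gcd(a, p) = 1
Here p = 71, so 9^70 ≡ 1 (mod 71)
We can reduce the exponent: 216 mod 70 = 6
So 9^216 ≡ 9^6 (mod 71)
Computing: 9^6 mod 71 = 6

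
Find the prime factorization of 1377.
3^4 × 17

Divide by primes starting from smallest:
1377 ÷ 3 = 459
459 ÷ 3 = 153
153 ÷ 3 = 51
51 ÷ 3 = 17
17 ÷ 17 = 1

1377 = 3^4 × 17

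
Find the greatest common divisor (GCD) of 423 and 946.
1

Using the Euclidean algorithm:
423 = 0 × 946 + 423
946 = 2 × 423 + 100
423 = 4 × 100 + 23
100 = 4 × 23 + 8
23 = 2 × 8 + 7
8 = 1 × 7 + 1
7 = 7 × 1 + 0

GCD(423, 946) = 1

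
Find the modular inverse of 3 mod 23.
3^(-1) ≡ 8 (mod 23). Verification: 3 × 8 = 24 ≡ 1 (mod 23)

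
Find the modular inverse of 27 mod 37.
27^(-1) ≡ 11 (mod 37). Verification: 27 × 11 = 297 ≡ 1 (mod 37)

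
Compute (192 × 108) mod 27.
0

(192 × 108) = 20736
20736 mod 27 = 0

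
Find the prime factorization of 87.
3 × 29

Divide by primes starting from smallest:
87 ÷ 3 = 29
29 ÷ 29 = 1

87 = 3 × 29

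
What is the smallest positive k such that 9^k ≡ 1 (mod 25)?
Powers of 9 mod 25: 9^1≡9, 9^2≡6, 9^3≡4, 9^4≡11, 9^5≡24, 9^6≡16, 9^7≡19, 9^8≡21, 9^9≡14, 9^10≡1. Order = 10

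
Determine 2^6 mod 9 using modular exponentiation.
6 = 4 + 2 (binary 110). Repeated squaring mod 9: 2^1 ≡ 2; 2^2 ≡ 2² = 4 ≡ 4; 2^4 ≡ 4² = 16 ≡ 7. Multiply: 2^6 = 2^4 × 2^2 ≡ 7 × 4 (mod 9): 7 × 4 = 28 ≡ 1. So 2^6 ≡ 1 (mod 9).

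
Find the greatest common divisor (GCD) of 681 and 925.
1

Using the Euclidean algorithm:
681 = 0 × 925 + 681
925 = 1 × 681 + 244
681 = 2 × 244 + 193
244 = 1 × 193 + 51
193 = 3 × 51 + 40
51 = 1 × 40 + 11
40 = 3 × 11 + 7
11 = 1 × 7 + 4
7 = 1 × 4 + 3
4 = 1 × 3 + 1
3 = 3 × 1 + 0

GCD(681, 925) = 1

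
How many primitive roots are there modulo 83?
Number of primitive roots mod 83 = φ(82) = 40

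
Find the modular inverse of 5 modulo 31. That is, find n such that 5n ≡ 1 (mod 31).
25

Using Extended Euclidean Algorithm:
gcd(5, 31) = 1
Bezout coefficients: 5 × -6 + 31 × 1 = 1
So 5 × -6 ≡ 1 (mod 31)
The inverse is -6 mod 31 = 25
Verification: 5 × 25 = 125 = 4 × 31 + 1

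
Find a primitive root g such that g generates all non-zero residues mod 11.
p - 1 = 10 has prime divisors 2, 5. h is a primitive root mod 11 iff h^(10/q) ≢ 1 (mod 11) for each such q.
h = 2: 2^5 ≡ 10, 2^2 ≡ 4 (mod 11); none is 1, so 2 has order 10 and is a primitive root.
The smallest primitive root mod 11 is g = 2.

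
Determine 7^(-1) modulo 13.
7^(-1) ≡ 2 (mod 13). Verification: 7 × 2 = 14 ≡ 1 (mod 13)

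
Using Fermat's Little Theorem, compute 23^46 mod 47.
By Fermat's Little Theorem, 23^{46} ≡ 1 (mod 47) since 47 is prime and gcd(23, 47) = 1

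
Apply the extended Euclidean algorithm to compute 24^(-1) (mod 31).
Extended GCD: 24(-9) + 31(7) = 1. So 24^(-1) ≡ 22 ≡ 22 (mod 31). Verify: 24 × 22 = 528 ≡ 1 (mod 31)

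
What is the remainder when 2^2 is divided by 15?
2 = 2 (binary 10). Repeated squaring mod 15: 2^1 ≡ 2; 2^2 ≡ 2² = 4 ≡ 4. So 2^2 ≡ 4 (mod 15).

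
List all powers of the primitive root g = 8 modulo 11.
g^1, g^2, ..., g^{10} mod 11: {8, 9, 6, 4, 10, 3, 2, 5, 7, 1}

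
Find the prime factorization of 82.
2 × 41

Divide by primes starting from smallest:
82 ÷ 2 = 41
41 ÷ 41 = 1

82 = 2 × 41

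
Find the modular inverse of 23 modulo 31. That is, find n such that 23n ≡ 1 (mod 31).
27

Using Extended Euclidean Algorithm:
gcd(23, 31) = 1
Bezout coefficients: 23 × -4 + 31 × 3 = 1
So 23 × -4 ≡ 1 (mod 31)
The inverse is -4 mod 31 = 27
Verification: 23 × 27 = 621 = 20 × 31 + 1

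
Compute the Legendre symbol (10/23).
(10/23) = 10^{11} mod 23 = -1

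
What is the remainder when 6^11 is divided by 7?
Using Fermat: 6^{6} ≡ 1 (mod 7). 11 ≡ 5 (mod 6). So 6^{11} ≡ 6^{5} ≡ 6 (mod 7)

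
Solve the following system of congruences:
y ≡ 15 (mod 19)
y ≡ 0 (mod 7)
91

Using the Chinese Remainder Theorem:
M = product of moduli = 133
For equation 1: M_1 = 7, 7 ≡ 7 (mod 19), inverse of 7 mod 19 is 11 (check: 7 × 11 = 77 ≡ 1 (mod 19))
For equation 2: M_2 = 19, 19 ≡ 5 (mod 7), inverse of 19 mod 7 is 3 (check: 5 × 3 = 15 ≡ 1 (mod 7))
Combine: y ≡ Σ r_i×M_i×(M_i⁻¹ mod m_i) = 15×7×11 + 0×19×3 = 1155 + 0 = 1155
1155 mod 133 = 91
y ≡ 91 (mod 133)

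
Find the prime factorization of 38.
2 × 19

Divide by primes starting from smallest:
38 ÷ 2 = 19
19 ÷ 19 = 1

38 = 2 × 19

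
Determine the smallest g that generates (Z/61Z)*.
2

A primitive root g modulo p has order p-1 = 60
Prime divisors of 60: [2, 3, 5]
g is a primitive root iff g^(60/q) ≢ 1 (mod 61) for each prime divisor q
Testing small values:
  g = 2: 2^30 ≡ 60, 2^20 ≡ 47, 2^12 ≡ 9 (mod 61) → none is 1, primitive root!
The smallest primitive root is 2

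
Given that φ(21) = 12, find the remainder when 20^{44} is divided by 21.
By Euler: 20^{12} ≡ 1 (mod 21) since gcd(20, 21) = 1. 44 = 3×12 + 8. So 20^{44} ≡ 20^{8} ≡ 1 (mod 21)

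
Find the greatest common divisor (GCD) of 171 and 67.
1

Using the Euclidean algorithm:
171 = 2 × 67 + 37
67 = 1 × 37 + 30
37 = 1 × 30 + 7
30 = 4 × 7 + 2
7 = 3 × 2 + 1
2 = 2 × 1 + 0

GCD(171, 67) = 1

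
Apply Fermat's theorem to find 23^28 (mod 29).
By Fermat's Little Theorem, 23^{28} ≡ 1 (mod 29) since 29 is prime and gcd(23, 29) = 1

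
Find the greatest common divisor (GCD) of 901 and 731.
17

Using the Euclidean algorithm:
901 = 1 × 731 + 170
731 = 4 × 170 + 51
170 = 3 × 51 + 17
51 = 3 × 17 + 0

GCD(901, 731) = 17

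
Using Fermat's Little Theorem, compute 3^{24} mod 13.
1

By Fermat's Little Theorem, a^(p-1) ≡ 1 (mod p) for prime p and gcd(a, p) = 1
Here p = 13, so 3^12 ≡ 1 (mod 13)
We can reduce the exponent: 24 mod 12 = 0
So 3^24 ≡ 3^0 (mod 13)
Computing: 3^0 mod 13 = 1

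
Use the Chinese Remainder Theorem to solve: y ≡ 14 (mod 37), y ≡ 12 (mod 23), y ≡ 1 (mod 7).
5601

Using the Chinese Remainder Theorem:
M = product of moduli = 5957
For equation 1: M_1 = 161, 161 ≡ 13 (mod 37), inverse of 161 mod 37 is 20 (check: 13 × 20 = 260 ≡ 1 (mod 37))
For equation 2: M_2 = 259, 259 ≡ 6 (mod 23), inverse of 259 mod 23 is 4 (check: 6 × 4 = 24 ≡ 1 (mod 23))
For equation 3: M_3 = 851, 851 ≡ 4 (mod 7), inverse of 851 mod 7 is 2 (check: 4 × 2 = 8 ≡ 1 (mod 7))
Combine: y ≡ Σ r_i×M_i×(M_i⁻¹ mod m_i) = 14×161×20 + 12×259×4 + 1×851×2 = 45080 + 12432 + 1702 = 59214
59214 mod 5957 = 5601
y ≡ 5601 (mod 5957)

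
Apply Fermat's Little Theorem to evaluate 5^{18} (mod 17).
8

By Fermat's Little Theorem, a^(p-1) ≡ 1 (mod p) for prime p and gcd(a, p) = 1
Here p = 17, so 5^16 ≡ 1 (mod 17)
We can reduce the exponent: 18 mod 16 = 2
So 5^18 ≡ 5^2 (mod 17)
Computing: 5^2 mod 17 = 8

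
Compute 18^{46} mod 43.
13

Using successive squaring:
Binary expansion of 46: 101110
Powers of 18 mod 43 (each is the square of the previous):
  18^1 ≡ 18 (mod 43)
  18^2 ≡ 18² = 324 ≡ 23 (mod 43)
  18^4 ≡ 23² = 529 ≡ 13 (mod 43)
  18^8 ≡ 13² = 169 ≡ 40 (mod 43)
  18^16 ≡ 40² = 1600 ≡ 9 (mod 43)
  18^32 ≡ 9² = 81 ≡ 38 (mod 43)
46 = 32 + 8 + 4 + 2, so 18^46 = 18^32 × 18^8 × 18^4 × 18^2 ≡ 38 × 40 × 13 × 23 (mod 43)
Multiplying step by step:
  38 × 40 = 1520 ≡ 15 (mod 43)
  15 × 13 = 195 ≡ 23 (mod 43)
  23 × 23 = 529 ≡ 13 (mod 43)
Result: 18^46 ≡ 13 (mod 43)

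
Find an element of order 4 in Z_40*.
3 has order 4 mod 40 since 3^{4} ≡ 1 (mod 40) and no smaller power works.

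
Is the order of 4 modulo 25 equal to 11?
No, the actual order is 10, not 11.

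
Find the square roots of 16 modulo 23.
The square roots of 16 mod 23 are 4 and 19. Verify: 4² = 16 ≡ 16 (mod 23)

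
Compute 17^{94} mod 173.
113

Using successive squaring:
Binary expansion of 94: 1011110
Powers of 17 mod 173 (each is the square of the previous):
  17^1 ≡ 17 (mod 173)
  17^2 ≡ 17² = 289 ≡ 116 (mod 173)
  17^4 ≡ 116² = 13456 ≡ 135 (mod 173)
  17^8 ≡ 135² = 18225 ≡ 60 (mod 173)
  17^16 ≡ 60² = 3600 ≡ 140 (mod 173)
  17^32 ≡ 140² = 19600 ≡ 51 (mod 173)
  17^64 ≡ 51² = 2601 ≡ 6 (mod 173)
94 = 64 + 16 + 8 + 4 + 2, so 17^94 = 17^64 × 17^16 × 17^8 × 17^4 × 17^2 ≡ 6 × 140 × 60 × 135 × 116 (mod 173)
Multiplying step by step:
  6 × 140 = 840 ≡ 148 (mod 173)
  148 × 60 = 8880 ≡ 57 (mod 173)
  57 × 135 = 7695 ≡ 83 (mod 173)
  83 × 116 = 9628 ≡ 113 (mod 173)
Result: 17^94 ≡ 113 (mod 173)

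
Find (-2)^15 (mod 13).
Using Fermat: (-2)^{12} ≡ 1 (mod 13). 15 ≡ 3 (mod 12). So (-2)^{15} ≡ (-2)^{3} ≡ 5 (mod 13)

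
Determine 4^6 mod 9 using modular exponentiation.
6 = 4 + 2 (binary 110). Repeated squaring mod 9: 4^1 ≡ 4; 4^2 ≡ 4² = 16 ≡ 7; 4^4 ≡ 7² = 49 ≡ 4. Multiply: 4^6 = 4^4 × 4^2 ≡ 4 × 7 (mod 9): 4 × 7 = 28 ≡ 1. So 4^6 ≡ 1 (mod 9).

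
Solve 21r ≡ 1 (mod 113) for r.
21^(-1) ≡ 70 (mod 113). Verification: 21 × 70 = 1470 ≡ 1 (mod 113)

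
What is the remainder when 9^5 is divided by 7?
9 ≡ 2 (mod 7). 5 = 4 + 1 (binary 101). Repeated squaring mod 7: 2^1 ≡ 2; 2^2 ≡ 2² = 4 ≡ 4; 2^4 ≡ 4² = 16 ≡ 2. Multiply: 9^5 ≡ 2^4 × 2^1 ≡ 2 × 2 (mod 7): 2 × 2 = 4 ≡ 4. So 9^5 ≡ 4 (mod 7).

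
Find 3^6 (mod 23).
6 = 4 + 2 (binary 110). Repeated squaring mod 23: 3^1 ≡ 3; 3^2 ≡ 3² = 9 ≡ 9; 3^4 ≡ 9² = 81 ≡ 12. Multiply: 3^6 = 3^4 × 3^2 ≡ 12 × 9 (mod 23): 12 × 9 = 108 ≡ 16. So 3^6 ≡ 16 (mod 23).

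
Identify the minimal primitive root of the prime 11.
p - 1 = 10 has prime divisors 2, 5. h is a primitive root mod 11 iff h^(10/q) ≢ 1 (mod 11) for each such q.
h = 2: 2^5 ≡ 10, 2^2 ≡ 4 (mod 11); none is 1, so 2 has order 10 and is a primitive root.
The smallest primitive root mod 11 is g = 2.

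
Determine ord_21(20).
Powers of 20 mod 21: 20^1≡20, 20^2≡1. Order = 2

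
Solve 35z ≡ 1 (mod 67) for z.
35^(-1) ≡ 23 (mod 67). Verification: 35 × 23 = 805 ≡ 1 (mod 67)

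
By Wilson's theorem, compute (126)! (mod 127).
By Wilson's theorem, (126)! ≡ -1 ≡ 126 (mod 127)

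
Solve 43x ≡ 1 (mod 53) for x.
37

Using Extended Euclidean Algorithm:
gcd(43, 53) = 1
Bezout coefficients: 43 × -16 + 53 × 13 = 1
So 43 × -16 ≡ 1 (mod 53)
The inverse is -16 mod 53 = 37
Verification: 43 × 37 = 1591 = 30 × 53 + 1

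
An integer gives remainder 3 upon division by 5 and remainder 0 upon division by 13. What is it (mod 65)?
M = 5 × 13 = 65. M₁ = 13, y₁ ≡ 2 (mod 5). M₂ = 5, y₂ ≡ 8 (mod 13). m = 3×13×2 + 0×5×8 ≡ 13 (mod 65). The smallest positive such number is 13.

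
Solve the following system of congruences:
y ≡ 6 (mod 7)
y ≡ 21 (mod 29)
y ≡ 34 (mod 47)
6285

Using the Chinese Remainder Theorem:
M = product of moduli = 9541
For equation 1: M_1 = 1363, 1363 ≡ 5 (mod 7), inverse of 1363 mod 7 is 3 (check: 5 × 3 = 15 ≡ 1 (mod 7))
For equation 2: M_2 = 329, 329 ≡ 10 (mod 29), inverse of 329 mod 29 is 3 (check: 10 × 3 = 30 ≡ 1 (mod 29))
For equation 3: M_3 = 203, 203 ≡ 15 (mod 47), inverse of 203 mod 47 is 22 (check: 15 × 22 = 330 ≡ 1 (mod 47))
Combine: y ≡ Σ r_i×M_i×(M_i⁻¹ mod m_i) = 6×1363×3 + 21×329×3 + 34×203×22 = 24534 + 20727 + 151844 = 197105
197105 mod 9541 = 6285
y ≡ 6285 (mod 9541)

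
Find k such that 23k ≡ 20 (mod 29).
16

Since gcd(23, 29) = 1 divides 20, a solution exists.
Multiply both sides by the inverse of 23 mod 29:
  23^(-1) mod 29 = 24
  x ≡ 24 × 20 ≡ 480 ≡ 16 (mod 29)
Verification: 23 × 16 = 368 = 12 × 29 + 20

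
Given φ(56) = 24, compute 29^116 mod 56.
By Euler: 29^{24} ≡ 1 (mod 56) since gcd(29, 56) = 1. 116 = 4×24 + 20. So 29^{116} ≡ 29^{20} ≡ 1 (mod 56)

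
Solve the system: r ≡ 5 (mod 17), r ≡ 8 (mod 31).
M = 17 × 31 = 527. M₁ = 31, y₁ ≡ 11 (mod 17). M₂ = 17, y₂ ≡ 11 (mod 31). r = 5×31×11 + 8×17×11 ≡ 39 (mod 527)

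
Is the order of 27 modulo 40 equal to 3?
No, the actual order is 4, not 3.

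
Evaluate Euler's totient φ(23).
22

Prime factorization: 23 = 23
Using the formula φ(n) = n × Π(1 - 1/p) for each prime factor p:
φ(23) = 23 × (1 - 1/23)
φ(23) = 22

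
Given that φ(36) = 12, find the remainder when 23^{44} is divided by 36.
By Euler: 23^{12} ≡ 1 (mod 36) since gcd(23, 36) = 1. 44 = 3×12 + 8. So 23^{44} ≡ 23^{8} ≡ 25 (mod 36)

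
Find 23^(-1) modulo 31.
27

Using Extended Euclidean Algorithm:
gcd(23, 31) = 1
Bezout coefficients: 23 × -4 + 31 × 3 = 1
So 23 × -4 ≡ 1 (mod 31)
The inverse is -4 mod 31 = 27
Verification: 23 × 27 = 621 = 20 × 31 + 1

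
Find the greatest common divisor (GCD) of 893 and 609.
1

Using the Euclidean algorithm:
893 = 1 × 609 + 284
609 = 2 × 284 + 41
284 = 6 × 41 + 38
41 = 1 × 38 + 3
38 = 12 × 3 + 2
3 = 1 × 2 + 1
2 = 2 × 1 + 0

GCD(893, 609) = 1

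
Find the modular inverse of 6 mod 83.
6^(-1) ≡ 14 (mod 83). Verification: 6 × 14 = 84 ≡ 1 (mod 83)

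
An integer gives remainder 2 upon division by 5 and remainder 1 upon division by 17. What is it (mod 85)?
M = 5 × 17 = 85. M₁ = 17, y₁ ≡ 3 (mod 5). M₂ = 5, y₂ ≡ 7 (mod 17). n = 2×17×3 + 1×5×7 ≡ 52 (mod 85). The smallest positive such number is 52.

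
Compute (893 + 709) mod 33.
18

(893 + 709) = 1602
1602 mod 33 = 18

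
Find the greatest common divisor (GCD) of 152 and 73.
1

Using the Euclidean algorithm:
152 = 2 × 73 + 6
73 = 12 × 6 + 1
6 = 6 × 1 + 0

GCD(152, 73) = 1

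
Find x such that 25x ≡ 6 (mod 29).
13

Since gcd(25, 29) = 1 divides 6, a solution exists.
Multiply both sides by the inverse of 25 mod 29:
  25^(-1) mod 29 = 7
  x ≡ 7 × 6 ≡ 42 ≡ 13 (mod 29)
Verification: 25 × 13 = 325 = 11 × 29 + 6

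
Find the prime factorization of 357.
3 × 7 × 17

Divide by primes starting from smallest:
357 ÷ 3 = 119
119 ÷ 7 = 17
17 ÷ 17 = 1

357 = 3 × 7 × 17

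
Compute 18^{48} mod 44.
20

Using successive squaring:
Binary expansion of 48: 110000
Powers of 18 mod 44 (each is the square of the previous):
  18^1 ≡ 18 (mod 44)
  18^2 ≡ 18² = 324 ≡ 16 (mod 44)
  18^4 ≡ 16² = 256 ≡ 36 (mod 44)
  18^8 ≡ 36² = 1296 ≡ 20 (mod 44)
  18^16 ≡ 20² = 400 ≡ 4 (mod 44)
  18^32 ≡ 4² = 16 ≡ 16 (mod 44)
48 = 32 + 16, so 18^48 = 18^32 × 18^16 ≡ 16 × 4 (mod 44)
Multiplying step by step:
  16 × 4 = 64 ≡ 20 (mod 44)
Result: 18^48 ≡ 20 (mod 44)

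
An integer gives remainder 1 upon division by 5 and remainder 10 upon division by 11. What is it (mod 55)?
M = 5 × 11 = 55. M₁ = 11, y₁ ≡ 1 (mod 5). M₂ = 5, y₂ ≡ 9 (mod 11). x = 1×11×1 + 10×5×9 ≡ 21 (mod 55). The smallest positive such number is 21.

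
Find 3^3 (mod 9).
3 = 2 + 1 (binary 11). Repeated squaring mod 9: 3^1 ≡ 3; 3^2 ≡ 3² = 9 ≡ 0. Multiply: 3^3 = 3^2 × 3^1 ≡ 0 × 3 (mod 9): 0 × 3 = 0 ≡ 0. So 3^3 ≡ 0 (mod 9).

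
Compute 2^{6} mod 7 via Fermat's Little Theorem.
1

By Fermat's Little Theorem, a^(p-1) ≡ 1 (mod p) for prime p and gcd(a, p) = 1
Here p = 7, so 2^6 ≡ 1 (mod 7)
We can reduce the exponent: 6 mod 6 = 0
So 2^6 ≡ 2^0 (mod 7)
Computing: 2^0 mod 7 = 1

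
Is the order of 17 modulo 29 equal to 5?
No, the actual order is 4, not 5.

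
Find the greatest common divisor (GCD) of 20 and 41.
1

Using the Euclidean algorithm:
20 = 0 × 41 + 20
41 = 2 × 20 + 1
20 = 20 × 1 + 0

GCD(20, 41) = 1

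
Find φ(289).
272

Prime factorization: 289 = 17^2
Using the formula φ(n) = n × Π(1 - 1/p) for each prime factor p:
φ(289) = 289 × (1 - 1/17)
φ(289) = 272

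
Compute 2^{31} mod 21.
2

Using successive squaring:
Binary expansion of 31: 11111
Powers of 2 mod 21 (each is the square of the previous):
  2^1 ≡ 2 (mod 21)
  2^2 ≡ 2² = 4 ≡ 4 (mod 21)
  2^4 ≡ 4² = 16 ≡ 16 (mod 21)
  2^8 ≡ 16² = 256 ≡ 4 (mod 21)
  2^16 ≡ 4² = 16 ≡ 16 (mod 21)
31 = 16 + 8 + 4 + 2 + 1, so 2^31 = 2^16 × 2^8 × 2^4 × 2^2 × 2^1 ≡ 16 × 4 × 16 × 4 × 2 (mod 21)
Multiplying step by step:
  16 × 4 = 64 ≡ 1 (mod 21)
  1 × 16 = 16 ≡ 16 (mod 21)
  16 × 4 = 64 ≡ 1 (mod 21)
  1 × 2 = 2 ≡ 2 (mod 21)
Result: 2^31 ≡ 2 (mod 21)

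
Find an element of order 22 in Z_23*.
5 has order 22 mod 23 since 5^{22} ≡ 1 (mod 23) and no smaller power works.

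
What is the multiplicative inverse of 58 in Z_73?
34

Using Extended Euclidean Algorithm:
gcd(58, 73) = 1
Bezout coefficients: 58 × 34 + 73 × -27 = 1
So 58 × 34 ≡ 1 (mod 73)
The inverse is 34 mod 73 = 34
Verification: 58 × 34 = 1972 = 27 × 73 + 1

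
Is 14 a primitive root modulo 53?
Yes

To verify, check if 14^(52/q) ≢ 1 (mod 53) for each prime divisor q of 52
Divisors of 52 = 52: [1, 2, 4, 13, 26, 52]
  14^(52/2) = 14^26 ≡ 52 (mod 53)
  14^(52/13) = 14^4 ≡ 44 (mod 53)
Conclusion: 14 is a primitive root modulo 53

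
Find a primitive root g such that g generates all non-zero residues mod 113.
p - 1 = 112 has prime divisors 2, 7. h is a primitive root mod 113 iff h^(112/q) ≢ 1 (mod 113) for each such q.
h = 2: 2^56 ≡ 1, 2^16 ≡ 109 (mod 113); 2^56 ≡ 1, so not a primitive root.
h = 3: 3^56 ≡ 112, 3^16 ≡ 49 (mod 113); none is 1, so 3 has order 112 and is a primitive root.
The smallest primitive root mod 113 is g = 3.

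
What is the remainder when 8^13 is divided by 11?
Using Fermat: 8^{10} ≡ 1 (mod 11). 13 ≡ 3 (mod 10). So 8^{13} ≡ 8^{3} ≡ 6 (mod 11)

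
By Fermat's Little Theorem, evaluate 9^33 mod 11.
By Fermat: 9^{10} ≡ 1 (mod 11). 33 = 3×10 + 3. So 9^{33} ≡ 9^{3} ≡ 3 (mod 11)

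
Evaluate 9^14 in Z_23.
Using repeated squaring. 14 = 8 + 4 + 2 (binary 1110). Repeated squaring mod 23: 9^1 ≡ 9; 9^2 ≡ 9² = 81 ≡ 12; 9^4 ≡ 12² = 144 ≡ 6; 9^8 ≡ 6² = 36 ≡ 13. Multiply: 9^14 = 9^8 × 9^4 × 9^2 ≡ 13 × 6 × 12 (mod 23): 13 × 6 = 78 ≡ 9; 9 × 12 = 108 ≡ 16. So 9^14 ≡ 16 (mod 23).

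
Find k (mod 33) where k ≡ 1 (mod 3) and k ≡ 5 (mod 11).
M = 3 × 11 = 33. M₁ = 11, y₁ ≡ 2 (mod 3). M₂ = 3, y₂ ≡ 4 (mod 11). k = 1×11×2 + 5×3×4 ≡ 16 (mod 33)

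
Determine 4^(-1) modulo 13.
4^(-1) ≡ 10 (mod 13). Verification: 4 × 10 = 40 ≡ 1 (mod 13)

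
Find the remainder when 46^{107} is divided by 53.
By Fermat: 46^{52} ≡ 1 (mod 53). 107 = 2×52 + 3. So 46^{107} ≡ 46^{3} ≡ 28 (mod 53)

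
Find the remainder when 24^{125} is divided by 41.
By Fermat: 24^{40} ≡ 1 (mod 41). 125 = 3×40 + 5. So 24^{125} ≡ 24^{5} ≡ 14 (mod 41)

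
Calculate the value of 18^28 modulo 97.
Using repeated squaring. 28 = 16 + 8 + 4 (binary 11100). Repeated squaring mod 97: 18^1 ≡ 18; 18^2 ≡ 18² = 324 ≡ 33; 18^4 ≡ 33² = 1089 ≡ 22; 18^8 ≡ 22² = 484 ≡ 96; 18^16 ≡ 96² = 9216 ≡ 1. Multiply: 18^28 = 18^16 × 18^8 × 18^4 ≡ 1 × 96 × 22 (mod 97): 1 × 96 = 96 ≡ 96; 96 × 22 = 2112 ≡ 75. So 18^28 ≡ 75 (mod 97).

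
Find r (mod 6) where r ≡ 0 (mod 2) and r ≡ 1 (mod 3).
M = 2 × 3 = 6. M₁ = 3, y₁ ≡ 1 (mod 2). M₂ = 2, y₂ ≡ 2 (mod 3). r = 0×3×1 + 1×2×2 ≡ 4 (mod 6)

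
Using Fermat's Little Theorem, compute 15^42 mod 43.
By Fermat's Little Theorem, 15^{42} ≡ 1 (mod 43) since 43 is prime and gcd(15, 43) = 1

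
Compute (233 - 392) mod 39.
36

(233 - 392) = -159
-159 mod 39 = 36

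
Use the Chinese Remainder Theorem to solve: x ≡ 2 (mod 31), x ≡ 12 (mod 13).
64

Using the Chinese Remainder Theorem:
M = product of moduli = 403
For equation 1: M_1 = 13, 13 ≡ 13 (mod 31), inverse of 13 mod 31 is 12 (check: 13 × 12 = 156 ≡ 1 (mod 31))
For equation 2: M_2 = 31, 31 ≡ 5 (mod 13), inverse of 31 mod 13 is 8 (check: 5 × 8 = 40 ≡ 1 (mod 13))
Combine: x ≡ Σ r_i×M_i×(M_i⁻¹ mod m_i) = 2×13×12 + 12×31×8 = 312 + 2976 = 3288
3288 mod 403 = 64
x ≡ 64 (mod 403)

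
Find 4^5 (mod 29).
5 = 4 + 1 (binary 101). Repeated squaring mod 29: 4^1 ≡ 4; 4^2 ≡ 4² = 16 ≡ 16; 4^4 ≡ 16² = 256 ≡ 24. Multiply: 4^5 = 4^4 × 4^1 ≡ 24 × 4 (mod 29): 24 × 4 = 96 ≡ 9. So 4^5 ≡ 9 (mod 29).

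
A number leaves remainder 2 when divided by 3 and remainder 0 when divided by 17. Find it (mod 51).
M = 3 × 17 = 51. M₁ = 17, y₁ ≡ 2 (mod 3). M₂ = 3, y₂ ≡ 6 (mod 17). x = 2×17×2 + 0×3×6 ≡ 17 (mod 51)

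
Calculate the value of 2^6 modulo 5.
6 = 4 + 2 (binary 110). Repeated squaring mod 5: 2^1 ≡ 2; 2^2 ≡ 2² = 4 ≡ 4; 2^4 ≡ 4² = 16 ≡ 1. Multiply: 2^6 = 2^4 × 2^2 ≡ 1 × 4 (mod 5): 1 × 4 = 4 ≡ 4. So 2^6 ≡ 4 (mod 5).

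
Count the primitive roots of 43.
12

The number of primitive roots modulo p is φ(p-1) = φ(42)
φ(42) = 12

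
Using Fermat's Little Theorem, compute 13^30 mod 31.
By Fermat's Little Theorem, 13^{30} ≡ 1 (mod 31) since 31 is prime and gcd(13, 31) = 1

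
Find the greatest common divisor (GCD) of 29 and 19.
1

Using the Euclidean algorithm:
29 = 1 × 19 + 10
19 = 1 × 10 + 9
10 = 1 × 9 + 1
9 = 9 × 1 + 0

GCD(29, 19) = 1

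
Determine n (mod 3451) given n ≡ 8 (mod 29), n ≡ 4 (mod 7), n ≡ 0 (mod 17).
2125

Using the Chinese Remainder Theorem:
M = product of moduli = 3451
For equation 1: M_1 = 119, 119 ≡ 3 (mod 29), inverse of 119 mod 29 is 10 (check: 3 × 10 = 30 ≡ 1 (mod 29))
For equation 2: M_2 = 493, 493 ≡ 3 (mod 7), inverse of 493 mod 7 is 5 (check: 3 × 5 = 15 ≡ 1 (mod 7))
For equation 3: M_3 = 203, 203 ≡ 16 (mod 17), inverse of 203 mod 17 is 16 (check: 16 × 16 = 256 ≡ 1 (mod 17))
Combine: n ≡ Σ r_i×M_i×(M_i⁻¹ mod m_i) = 8×119×10 + 4×493×5 + 0×203×16 = 9520 + 9860 + 0 = 19380
19380 mod 3451 = 2125
n ≡ 2125 (mod 3451)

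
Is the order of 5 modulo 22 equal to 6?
No, the actual order is 5, not 6.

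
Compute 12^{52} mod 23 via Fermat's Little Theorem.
8

By Fermat's Little Theorem, a^(p-1) ≡ 1 (mod p) for prime p and gcd(a, p) = 1
Here p = 23, so 12^22 ≡ 1 (mod 23)
We can reduce the exponent: 52 mod 22 = 8
So 12^52 ≡ 12^8 (mod 23)
Computing: 12^8 mod 23 = 8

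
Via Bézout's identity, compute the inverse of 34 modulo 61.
Extended GCD: 34(9) + 61(-5) = 1. So 34^(-1) ≡ 9 ≡ 9 (mod 61). Verify: 34 × 9 = 306 ≡ 1 (mod 61)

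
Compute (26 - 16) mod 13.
10

(26 - 16) = 10
10 mod 13 = 10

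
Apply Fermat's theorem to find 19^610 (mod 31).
By Fermat: 19^{30} ≡ 1 (mod 31). 610 ≡ 10 (mod 30). So 19^{610} ≡ 19^{10} ≡ 25 (mod 31)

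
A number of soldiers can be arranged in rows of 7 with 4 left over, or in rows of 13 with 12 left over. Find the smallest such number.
M = 7 × 13 = 91. M₁ = 13, y₁ ≡ 6 (mod 7). M₂ = 7, y₂ ≡ 2 (mod 13). z = 4×13×6 + 12×7×2 ≡ 25 (mod 91). The smallest positive such number is 25.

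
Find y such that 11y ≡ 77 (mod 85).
7

Since gcd(11, 85) = 1 divides 77, a solution exists.
Multiply both sides by the inverse of 11 mod 85:
  11^(-1) mod 85 = 31
  x ≡ 31 × 77 ≡ 2387 ≡ 7 (mod 85)
Verification: 11 × 7 = 77 = 0 × 85 + 77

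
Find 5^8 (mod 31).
8 = 8 (binary 1000). Repeated squaring mod 31: 5^1 ≡ 5; 5^2 ≡ 5² = 25 ≡ 25; 5^4 ≡ 25² = 625 ≡ 5; 5^8 ≡ 5² = 25 ≡ 25. So 5^8 ≡ 25 (mod 31).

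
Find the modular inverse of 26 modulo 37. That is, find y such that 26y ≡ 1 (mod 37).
10

Using Extended Euclidean Algorithm:
gcd(26, 37) = 1
Bezout coefficients: 26 × 10 + 37 × -7 = 1
So 26 × 10 ≡ 1 (mod 37)
The inverse is 10 mod 37 = 10
Verification: 26 × 10 = 260 = 7 × 37 + 1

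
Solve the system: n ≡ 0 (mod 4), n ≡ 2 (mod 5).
M = 4 × 5 = 20. M₁ = 5, y₁ ≡ 1 (mod 4). M₂ = 4, y₂ ≡ 4 (mod 5). n = 0×5×1 + 2×4×4 ≡ 12 (mod 20)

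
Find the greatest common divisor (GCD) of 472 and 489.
1

Using the Euclidean algorithm:
472 = 0 × 489 + 472
489 = 1 × 472 + 17
472 = 27 × 17 + 13
17 = 1 × 13 + 4
13 = 3 × 4 + 1
4 = 4 × 1 + 0

GCD(472, 489) = 1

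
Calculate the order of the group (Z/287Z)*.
240

Prime factorization: 287 = 7 × 41
Using the formula φ(n) = n × Π(1 - 1/p) for each prime factor p:
φ(287) = 287 × (1 - 1/7) × (1 - 1/41)
φ(287) = 240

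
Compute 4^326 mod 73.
Using Fermat: 4^{72} ≡ 1 (mod 73). 326 ≡ 38 (mod 72). So 4^{326} ≡ 4^{38} ≡ 16 (mod 73)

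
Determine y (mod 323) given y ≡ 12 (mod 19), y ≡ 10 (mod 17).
316

Using the Chinese Remainder Theorem:
M = product of moduli = 323
For equation 1: M_1 = 17, 17 ≡ 17 (mod 19), inverse of 17 mod 19 is 9 (check: 17 × 9 = 153 ≡ 1 (mod 19))
For equation 2: M_2 = 19, 19 ≡ 2 (mod 17), inverse of 19 mod 17 is 9 (check: 2 × 9 = 18 ≡ 1 (mod 17))
Combine: y ≡ Σ r_i×M_i×(M_i⁻¹ mod m_i) = 12×17×9 + 10×19×9 = 1836 + 1710 = 3546
3546 mod 323 = 316
y ≡ 316 (mod 323)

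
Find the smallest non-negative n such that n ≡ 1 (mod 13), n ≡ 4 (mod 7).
53

Using the Chinese Remainder Theorem:
M = product of moduli = 91
For equation 1: M_1 = 7, 7 ≡ 7 (mod 13), inverse of 7 mod 13 is 2 (check: 7 × 2 = 14 ≡ 1 (mod 13))
For equation 2: M_2 = 13, 13 ≡ 6 (mod 7), inverse of 13 mod 7 is 6 (check: 6 × 6 = 36 ≡ 1 (mod 7))
Combine: n ≡ Σ r_i×M_i×(M_i⁻¹ mod m_i) = 1×7×2 + 4×13×6 = 14 + 312 = 326
326 mod 91 = 53
n ≡ 53 (mod 91)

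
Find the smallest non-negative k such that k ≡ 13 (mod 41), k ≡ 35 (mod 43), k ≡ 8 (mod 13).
11903

Using the Chinese Remainder Theorem:
M = product of moduli = 22919
For equation 1: M_1 = 559, 559 ≡ 26 (mod 41), inverse of 559 mod 41 is 30 (check: 26 × 30 = 780 ≡ 1 (mod 41))
For equation 2: M_2 = 533, 533 ≡ 17 (mod 43), inverse of 533 mod 43 is 38 (check: 17 × 38 = 646 ≡ 1 (mod 43))
For equation 3: M_3 = 1763, 1763 ≡ 8 (mod 13), inverse of 1763 mod 13 is 5 (check: 8 × 5 = 40 ≡ 1 (mod 13))
Combine: k ≡ Σ r_i×M_i×(M_i⁻¹ mod m_i) = 13×559×30 + 35×533×38 + 8×1763×5 = 218010 + 708890 + 70520 = 997420
997420 mod 22919 = 11903
k ≡ 11903 (mod 22919)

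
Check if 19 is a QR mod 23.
By Euler's criterion: 19^{11} ≡ 22 (mod 23). Since this equals -1 (≡ 22), 19 is not a QR.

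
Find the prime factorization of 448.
2^6 × 7

Divide by primes starting from smallest:
448 ÷ 2 = 224
224 ÷ 2 = 112
112 ÷ 2 = 56
56 ÷ 2 = 28
28 ÷ 2 = 14
14 ÷ 2 = 7
7 ÷ 7 = 1

448 = 2^6 × 7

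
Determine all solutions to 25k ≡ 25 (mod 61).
1

Since gcd(25, 61) = 1 divides 25, a solution exists.
Multiply both sides by the inverse of 25 mod 61:
  25^(-1) mod 61 = 22
  x ≡ 22 × 25 ≡ 550 ≡ 1 (mod 61)
Verification: 25 × 1 = 25 = 0 × 61 + 25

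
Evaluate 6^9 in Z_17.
9 = 8 + 1 (binary 1001). Repeated squaring mod 17: 6^1 ≡ 6; 6^2 ≡ 6² = 36 ≡ 2; 6^4 ≡ 2² = 4 ≡ 4; 6^8 ≡ 4² = 16 ≡ 16. Multiply: 6^9 = 6^8 × 6^1 ≡ 16 × 6 (mod 17): 16 × 6 = 96 ≡ 11. So 6^9 ≡ 11 (mod 17).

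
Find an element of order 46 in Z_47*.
5 has order 46 mod 47 since 5^{46} ≡ 1 (mod 47) and no smaller power works.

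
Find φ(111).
72

Prime factorization: 111 = 3 × 37
Using the formula φ(n) = n × Π(1 - 1/p) for each prime factor p:
φ(111) = 111 × (1 - 1/3) × (1 - 1/37)
φ(111) = 72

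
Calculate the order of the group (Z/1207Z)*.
1120

Prime factorization: 1207 = 17 × 71
Using the formula φ(n) = n × Π(1 - 1/p) for each prime factor p:
φ(1207) = 1207 × (1 - 1/17) × (1 - 1/71)
φ(1207) = 1120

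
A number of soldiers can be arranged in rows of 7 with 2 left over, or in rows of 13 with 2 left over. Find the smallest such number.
M = 7 × 13 = 91. M₁ = 13, y₁ ≡ 6 (mod 7). M₂ = 7, y₂ ≡ 2 (mod 13). n = 2×13×6 + 2×7×2 ≡ 2 (mod 91). The smallest positive such number is 2.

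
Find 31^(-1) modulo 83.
75

Using Extended Euclidean Algorithm:
gcd(31, 83) = 1
Bezout coefficients: 31 × -8 + 83 × 3 = 1
So 31 × -8 ≡ 1 (mod 83)
The inverse is -8 mod 83 = 75
Verification: 31 × 75 = 2325 = 28 × 83 + 1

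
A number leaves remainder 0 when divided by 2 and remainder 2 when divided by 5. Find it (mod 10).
M = 2 × 5 = 10. M₁ = 5, y₁ ≡ 1 (mod 2). M₂ = 2, y₂ ≡ 3 (mod 5). n = 0×5×1 + 2×2×3 ≡ 2 (mod 10)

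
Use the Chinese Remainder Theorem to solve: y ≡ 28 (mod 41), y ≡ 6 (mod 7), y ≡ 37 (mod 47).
930

Using the Chinese Remainder Theorem:
M = product of moduli = 13489
For equation 1: M_1 = 329, 329 ≡ 1 (mod 41), inverse of 329 mod 41 is 1 (check: 1 × 1 = 1 ≡ 1 (mod 41))
For equation 2: M_2 = 1927, 1927 ≡ 2 (mod 7), inverse of 1927 mod 7 is 4 (check: 2 × 4 = 8 ≡ 1 (mod 7))
For equation 3: M_3 = 287, 287 ≡ 5 (mod 47), inverse of 287 mod 47 is 19 (check: 5 × 19 = 95 ≡ 1 (mod 47))
Combine: y ≡ Σ r_i×M_i×(M_i⁻¹ mod m_i) = 28×329×1 + 6×1927×4 + 37×287×19 = 9212 + 46248 + 201761 = 257221
257221 mod 13489 = 930
y ≡ 930 (mod 13489)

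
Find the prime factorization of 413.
7 × 59

Divide by primes starting from smallest:
413 ÷ 7 = 59
59 ÷ 59 = 1

413 = 7 × 59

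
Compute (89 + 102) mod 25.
16

(89 + 102) = 191
191 mod 25 = 16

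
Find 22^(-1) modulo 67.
64

Using Extended Euclidean Algorithm:
gcd(22, 67) = 1
Bezout coefficients: 22 × -3 + 67 × 1 = 1
So 22 × -3 ≡ 1 (mod 67)
The inverse is -3 mod 67 = 64
Verification: 22 × 64 = 1408 = 21 × 67 + 1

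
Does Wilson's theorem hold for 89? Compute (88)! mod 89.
(88)! mod 89 = 88. Since this equals -1 (mod 89), Wilson confirms 89 is prime.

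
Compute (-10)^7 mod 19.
(-10) ≡ 9 (mod 19). 7 = 4 + 2 + 1 (binary 111). Repeated squaring mod 19: 9^1 ≡ 9; 9^2 ≡ 9² = 81 ≡ 5; 9^4 ≡ 5² = 25 ≡ 6. Multiply: (-10)^7 ≡ 9^4 × 9^2 × 9^1 ≡ 6 × 5 × 9 (mod 19): 6 × 5 = 30 ≡ 11; 11 × 9 = 99 ≡ 4. So (-10)^7 ≡ 4 (mod 19).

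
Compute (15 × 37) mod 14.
9

(15 × 37) = 555
555 mod 14 = 9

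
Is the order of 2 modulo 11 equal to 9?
No, the actual order is 10, not 9.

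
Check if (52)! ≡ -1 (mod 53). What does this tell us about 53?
(52)! mod 53 = 52. Since this equals -1 (mod 53), Wilson confirms 53 is prime.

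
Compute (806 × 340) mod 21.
11

(806 × 340) = 274040
274040 mod 21 = 11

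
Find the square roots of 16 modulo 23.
The square roots of 16 mod 23 are 4 and 19. Verify: 4² = 16 ≡ 16 (mod 23)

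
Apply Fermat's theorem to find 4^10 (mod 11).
By Fermat's Little Theorem, 4^{10} ≡ 1 (mod 11) since 11 is prime and gcd(4, 11) = 1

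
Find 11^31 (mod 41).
Using repeated squaring. 31 = 16 + 8 + 4 + 2 + 1 (binary 11111). Repeated squaring mod 41: 11^1 ≡ 11; 11^2 ≡ 11² = 121 ≡ 39; 11^4 ≡ 39² = 1521 ≡ 4; 11^8 ≡ 4² = 16 ≡ 16; 11^16 ≡ 16² = 256 ≡ 10. Multiply: 11^31 = 11^16 × 11^8 × 11^4 × 11^2 × 11^1 ≡ 10 × 16 × 4 × 39 × 11 (mod 41): 10 × 16 = 160 ≡ 37; 37 × 4 = 148 ≡ 25; 25 × 39 = 975 ≡ 32; 32 × 11 = 352 ≡ 24. So 11^31 ≡ 24 (mod 41).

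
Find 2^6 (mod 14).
6 = 4 + 2 (binary 110). Repeated squaring mod 14: 2^1 ≡ 2; 2^2 ≡ 2² = 4 ≡ 4; 2^4 ≡ 4² = 16 ≡ 2. Multiply: 2^6 = 2^4 × 2^2 ≡ 2 × 4 (mod 14): 2 × 4 = 8 ≡ 8. So 2^6 ≡ 8 (mod 14).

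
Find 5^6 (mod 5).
5 ≡ 0 (mod 5). 6 = 4 + 2 (binary 110). Repeated squaring mod 5: 0^1 ≡ 0; 0^2 ≡ 0² = 0 ≡ 0; 0^4 ≡ 0² = 0 ≡ 0. Multiply: 5^6 ≡ 0^4 × 0^2 ≡ 0 × 0 (mod 5): 0 × 0 = 0 ≡ 0. So 5^6 ≡ 0 (mod 5).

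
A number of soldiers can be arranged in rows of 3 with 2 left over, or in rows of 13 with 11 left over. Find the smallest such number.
M = 3 × 13 = 39. M₁ = 13, y₁ ≡ 1 (mod 3). M₂ = 3, y₂ ≡ 9 (mod 13). k = 2×13×1 + 11×3×9 ≡ 11 (mod 39). The smallest positive such number is 11.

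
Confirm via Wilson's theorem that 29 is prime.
(28)! mod 29 = 28. Since this equals -1 (mod 29), Wilson confirms 29 is prime.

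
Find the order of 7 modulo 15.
Powers of 7 mod 15: 7^1≡7, 7^2≡4, 7^3≡13, 7^4≡1. Order = 4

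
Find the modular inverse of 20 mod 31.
20^(-1) ≡ 14 (mod 31). Verification: 20 × 14 = 280 ≡ 1 (mod 31)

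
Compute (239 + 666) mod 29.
6

(239 + 666) = 905
905 mod 29 = 6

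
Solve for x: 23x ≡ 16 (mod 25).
17

Since gcd(23, 25) = 1 divides 16, a solution exists.
Multiply both sides by the inverse of 23 mod 25:
  23^(-1) mod 25 = 12
  x ≡ 12 × 16 ≡ 192 ≡ 17 (mod 25)
Verification: 23 × 17 = 391 = 15 × 25 + 16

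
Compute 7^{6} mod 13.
12

Using successive squaring:
Binary expansion of 6: 110
Powers of 7 mod 13 (each is the square of the previous):
  7^1 ≡ 7 (mod 13)
  7^2 ≡ 7² = 49 ≡ 10 (mod 13)
  7^4 ≡ 10² = 100 ≡ 9 (mod 13)
6 = 4 + 2, so 7^6 = 7^4 × 7^2 ≡ 9 × 10 (mod 13)
Multiplying step by step:
  9 × 10 = 90 ≡ 12 (mod 13)
Result: 7^6 ≡ 12 (mod 13)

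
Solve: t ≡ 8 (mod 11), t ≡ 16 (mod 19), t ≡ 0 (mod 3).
M = 11 × 19 × 3 = 627. M₁ = 57, y₁ ≡ 6 (mod 11). M₂ = 33, y₂ ≡ 15 (mod 19). M₃ = 209, y₃ ≡ 2 (mod 3). t = 8×57×6 + 16×33×15 + 0×209×2 ≡ 624 (mod 627)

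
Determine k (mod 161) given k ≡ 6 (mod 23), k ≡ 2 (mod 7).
121

Using the Chinese Remainder Theorem:
M = product of moduli = 161
For equation 1: M_1 = 7, 7 ≡ 7 (mod 23), inverse of 7 mod 23 is 10 (check: 7 × 10 = 70 ≡ 1 (mod 23))
For equation 2: M_2 = 23, 23 ≡ 2 (mod 7), inverse of 23 mod 7 is 4 (check: 2 × 4 = 8 ≡ 1 (mod 7))
Combine: k ≡ Σ r_i×M_i×(M_i⁻¹ mod m_i) = 6×7×10 + 2×23×4 = 420 + 184 = 604
604 mod 161 = 121
k ≡ 121 (mod 161)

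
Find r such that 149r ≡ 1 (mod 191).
149^(-1) ≡ 50 (mod 191). Verification: 149 × 50 = 7450 ≡ 1 (mod 191)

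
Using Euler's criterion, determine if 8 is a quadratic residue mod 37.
By Euler's criterion: 8^{18} ≡ 36 (mod 37). Since this equals -1 (≡ 36), 8 is not a QR.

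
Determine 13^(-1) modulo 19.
13^(-1) ≡ 3 (mod 19). Verification: 13 × 3 = 39 ≡ 1 (mod 19)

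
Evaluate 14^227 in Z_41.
Using Fermat: 14^{40} ≡ 1 (mod 41). 227 ≡ 27 (mod 40). So 14^{227} ≡ 14^{27} ≡ 38 (mod 41)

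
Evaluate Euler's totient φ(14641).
13310

Prime factorization: 14641 = 11^4
Using the formula φ(n) = n × Π(1 - 1/p) for each prime factor p:
φ(14641) = 14641 × (1 - 1/11)
φ(14641) = 13310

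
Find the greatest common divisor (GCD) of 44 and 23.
1

Using the Euclidean algorithm:
44 = 1 × 23 + 21
23 = 1 × 21 + 2
21 = 10 × 2 + 1
2 = 2 × 1 + 0

GCD(44, 23) = 1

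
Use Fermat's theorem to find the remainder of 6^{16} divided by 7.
1

By Fermat's Little Theorem, a^(p-1) ≡ 1 (mod p) for prime p and gcd(a, p) = 1
Here p = 7, so 6^6 ≡ 1 (mod 7)
We can reduce the exponent: 16 mod 6 = 4
So 6^16 ≡ 6^4 (mod 7)
Computing: 6^4 mod 7 = 1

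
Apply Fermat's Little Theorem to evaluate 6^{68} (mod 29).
25

By Fermat's Little Theorem, a^(p-1) ≡ 1 (mod p) for prime p and gcd(a, p) = 1
Here p = 29, so 6^28 ≡ 1 (mod 29)
We can reduce the exponent: 68 mod 28 = 12
So 6^68 ≡ 6^12 (mod 29)
Computing: 6^12 mod 29 = 25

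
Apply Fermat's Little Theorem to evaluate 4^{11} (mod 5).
4

By Fermat's Little Theorem, a^(p-1) ≡ 1 (mod p) for prime p and gcd(a, p) = 1
Here p = 5, so 4^4 ≡ 1 (mod 5)
We can reduce the exponent: 11 mod 4 = 3
So 4^11 ≡ 4^3 (mod 5)
Computing: 4^3 mod 5 = 4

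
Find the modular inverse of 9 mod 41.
9^(-1) ≡ 32 (mod 41). Verification: 9 × 32 = 288 ≡ 1 (mod 41)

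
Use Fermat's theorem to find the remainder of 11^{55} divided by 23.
22

By Fermat's Little Theorem, a^(p-1) ≡ 1 (mod p) for prime p and gcd(a, p) = 1
Here p = 23, so 11^22 ≡ 1 (mod 23)
We can reduce the exponent: 55 mod 22 = 11
So 11^55 ≡ 11^11 (mod 23)
Computing: 11^11 mod 23 = 22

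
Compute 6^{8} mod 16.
0

Using successive squaring:
Binary expansion of 8: 1000
Powers of 6 mod 16 (each is the square of the previous):
  6^1 ≡ 6 (mod 16)
  6^2 ≡ 6² = 36 ≡ 4 (mod 16)
  6^4 ≡ 4² = 16 ≡ 0 (mod 16)
  6^8 ≡ 0² = 0 ≡ 0 (mod 16)
8 is a power of 2, so 6^8 is the last square: ≡ 0 (mod 16)
Result: 6^8 ≡ 0 (mod 16)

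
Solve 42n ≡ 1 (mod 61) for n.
16

Using Extended Euclidean Algorithm:
gcd(42, 61) = 1
Bezout coefficients: 42 × 16 + 61 × -11 = 1
So 42 × 16 ≡ 1 (mod 61)
The inverse is 16 mod 61 = 16
Verification: 42 × 16 = 672 = 11 × 61 + 1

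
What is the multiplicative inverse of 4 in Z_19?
4^(-1) ≡ 5 (mod 19). Verification: 4 × 5 = 20 ≡ 1 (mod 19)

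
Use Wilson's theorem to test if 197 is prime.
(196)! mod 197 = 196. Since 196 ≡ -1 (mod 197), 197 is prime.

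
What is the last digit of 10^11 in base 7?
Using Fermat: 10^{6} ≡ 1 (mod 7). 11 ≡ 5 (mod 6). So 10^{11} ≡ 10^{5} ≡ 5 (mod 7)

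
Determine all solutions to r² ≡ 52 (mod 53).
The square roots of 52 mod 53 are 23 and 30. Verify: 23² = 529 ≡ 52 (mod 53)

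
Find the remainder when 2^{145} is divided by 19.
By Fermat: 2^{18} ≡ 1 (mod 19). 145 = 8×18 + 1. So 2^{145} ≡ 2^{1} ≡ 2 (mod 19)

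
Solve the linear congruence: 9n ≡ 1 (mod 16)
9

Since gcd(9, 16) = 1 divides 1, a solution exists.
Multiply both sides by the inverse of 9 mod 16:
  9^(-1) mod 16 = 9
  x ≡ 9 × 1 ≡ 9 ≡ 9 (mod 16)
Verification: 9 × 9 = 81 = 5 × 16 + 1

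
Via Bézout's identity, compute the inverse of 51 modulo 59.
Extended GCD: 51(22) + 59(-19) = 1. So 51^(-1) ≡ 22 ≡ 22 (mod 59). Verify: 51 × 22 = 1122 ≡ 1 (mod 59)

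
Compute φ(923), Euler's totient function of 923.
840

Prime factorization: 923 = 13 × 71
Using the formula φ(n) = n × Π(1 - 1/p) for each prime factor p:
φ(923) = 923 × (1 - 1/13) × (1 - 1/71)
φ(923) = 840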